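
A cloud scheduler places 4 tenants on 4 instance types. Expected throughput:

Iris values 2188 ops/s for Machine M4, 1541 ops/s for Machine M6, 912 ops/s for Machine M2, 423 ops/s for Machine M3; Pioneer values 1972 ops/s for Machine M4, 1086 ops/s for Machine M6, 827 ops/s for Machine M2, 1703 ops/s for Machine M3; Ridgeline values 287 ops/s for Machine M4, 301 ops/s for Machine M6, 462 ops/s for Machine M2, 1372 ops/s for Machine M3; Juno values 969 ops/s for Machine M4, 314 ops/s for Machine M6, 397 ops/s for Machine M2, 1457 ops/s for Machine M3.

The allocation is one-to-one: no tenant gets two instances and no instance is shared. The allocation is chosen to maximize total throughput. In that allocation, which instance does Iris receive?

Optimal: Iris→Machine M6 (1541 ops/s), Pioneer→Machine M4 (1972 ops/s), Ridgeline→Machine M2 (462 ops/s), Juno→Machine M3 (1457 ops/s) — total 1541+1972+462+1457 = 5432 ops/s.
Row-greedy (each tenant in turn takes its best remaining instance) gives 4667 ops/s, worse by 765.
Swapping Pioneer↔Iris (Pioneer→Machine M6 1086 ops/s, Iris→Machine M4 2188 ops/s) loses 239.
Every other assignment is strictly worse.
Iris's own top instance is Machine M4 (2188 ops/s), but forcing Iris→Machine M4 and reassigning the rest optimally gives only 5193 ops/s — worse by 239.

Iris receives Machine M6.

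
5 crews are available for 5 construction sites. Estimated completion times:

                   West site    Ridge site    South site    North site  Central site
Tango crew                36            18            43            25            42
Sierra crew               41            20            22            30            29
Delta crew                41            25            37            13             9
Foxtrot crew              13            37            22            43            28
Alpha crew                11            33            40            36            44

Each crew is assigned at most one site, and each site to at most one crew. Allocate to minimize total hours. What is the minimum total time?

Optimal: Tango crew→North site (25 hours), Sierra crew→Ridge site (20 hours), Delta crew→Central site (9 hours), Foxtrot crew→South site (22 hours), Alpha crew→West site (11 hours) — total 25+20+9+22+11 = 87 hours.
Column-greedy (each site in turn goes to its cheapest remaining crew) gives 92 hours, worse by 5.
Next-best assignment: Tango crew→Ridge site, Sierra crew→North site, Delta crew→Central site, Foxtrot crew→South site, Alpha crew→West site = 90 hours.
No other one-to-one assignment undercuts 87 hours.

Minimum total: 87 hours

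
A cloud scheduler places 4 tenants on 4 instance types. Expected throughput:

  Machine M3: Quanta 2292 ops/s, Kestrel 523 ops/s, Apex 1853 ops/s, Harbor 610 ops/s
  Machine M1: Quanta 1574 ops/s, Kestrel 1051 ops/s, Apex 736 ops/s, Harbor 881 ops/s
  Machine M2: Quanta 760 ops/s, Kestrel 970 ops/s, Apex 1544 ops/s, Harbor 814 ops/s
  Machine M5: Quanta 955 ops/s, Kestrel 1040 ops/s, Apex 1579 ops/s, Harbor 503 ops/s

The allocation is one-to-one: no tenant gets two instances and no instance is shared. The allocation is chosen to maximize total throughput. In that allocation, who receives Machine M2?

This is the linear assignment problem.
Optimal: Quanta→Machine M3 (2292 ops/s), Kestrel→Machine M5 (1040 ops/s), Apex→Machine M2 (1544 ops/s), Harbor→Machine M1 (881 ops/s) — total 2292+1040+1544+881 = 5757 ops/s.
Column-greedy (each instance in turn goes to its best remaining tenant) gives 5390 ops/s, worse by 367.
Swapping Apex↔Harbor (Apex→Machine M1 736 ops/s, Harbor→Machine M2 814 ops/s) loses 875.
Every other assignment is strictly worse.
Apex's own top instance is Machine M3 (1853 ops/s), but forcing Apex→Machine M3 and reassigning the rest optimally gives only 5281 ops/s — worse by 476.

Apex receives Machine M2.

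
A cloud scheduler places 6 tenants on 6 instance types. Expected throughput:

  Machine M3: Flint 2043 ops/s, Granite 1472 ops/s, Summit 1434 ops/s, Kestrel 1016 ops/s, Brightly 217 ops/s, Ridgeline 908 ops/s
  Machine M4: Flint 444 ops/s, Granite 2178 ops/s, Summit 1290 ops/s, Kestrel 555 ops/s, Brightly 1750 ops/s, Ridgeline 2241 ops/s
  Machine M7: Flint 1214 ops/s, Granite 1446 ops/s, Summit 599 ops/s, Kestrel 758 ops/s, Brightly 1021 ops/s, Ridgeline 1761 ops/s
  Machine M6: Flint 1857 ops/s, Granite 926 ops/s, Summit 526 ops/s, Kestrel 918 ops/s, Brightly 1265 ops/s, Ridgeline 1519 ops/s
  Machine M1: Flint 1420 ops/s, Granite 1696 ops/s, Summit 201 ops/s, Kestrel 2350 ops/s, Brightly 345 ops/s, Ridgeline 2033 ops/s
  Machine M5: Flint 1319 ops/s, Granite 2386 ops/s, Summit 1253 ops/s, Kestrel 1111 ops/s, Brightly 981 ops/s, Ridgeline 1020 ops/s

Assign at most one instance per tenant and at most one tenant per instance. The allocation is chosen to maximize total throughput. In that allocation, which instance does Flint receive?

Treat this as an assignment problem: match each tenant to one instance.
Optimal: Flint→Machine M6 (1857 ops/s), Granite→Machine M5 (2386 ops/s), Summit→Machine M3 (1434 ops/s), Kestrel→Machine M1 (2350 ops/s), Brightly→Machine M4 (1750 ops/s), Ridgeline→Machine M7 (1761 ops/s) — total 1857+2386+1434+2350+1750+1761 = 11538 ops/s.
Row-greedy (each tenant in turn takes its best remaining instance) gives 11095 ops/s, worse by 443.
Checked against all permutations: 11538 ops/s is optimal.
Flint's own top instance is Machine M3 (2043 ops/s), but forcing Flint→Machine M3 and reassigning the rest optimally gives only 11095 ops/s — worse by 443.

Flint receives Machine M6.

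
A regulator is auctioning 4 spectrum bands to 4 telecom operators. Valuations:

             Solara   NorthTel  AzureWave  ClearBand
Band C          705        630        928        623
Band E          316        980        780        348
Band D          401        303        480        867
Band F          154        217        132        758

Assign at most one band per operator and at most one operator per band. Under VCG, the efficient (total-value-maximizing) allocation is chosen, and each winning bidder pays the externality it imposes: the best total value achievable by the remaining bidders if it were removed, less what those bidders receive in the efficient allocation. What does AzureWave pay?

Efficient allocation: Solara→Band D ($401M), NorthTel→Band E ($980M), AzureWave→Band C ($928M), ClearBand→Band F ($758M); total welfare W = $3067M.
AzureWave receives Band C at value $928M, so the others get W − 928 = $2139M.
Without AzureWave: best allocation of the remaining 3 bidders over all 4 bands is Solara→Band C ($705M), NorthTel→Band E ($980M), ClearBand→Band D ($867M), total $2552M.
VCG payment = (others' best without AzureWave) − (others' welfare with AzureWave) = 2552 − 2139 = $413M.

AzureWave pays $413M.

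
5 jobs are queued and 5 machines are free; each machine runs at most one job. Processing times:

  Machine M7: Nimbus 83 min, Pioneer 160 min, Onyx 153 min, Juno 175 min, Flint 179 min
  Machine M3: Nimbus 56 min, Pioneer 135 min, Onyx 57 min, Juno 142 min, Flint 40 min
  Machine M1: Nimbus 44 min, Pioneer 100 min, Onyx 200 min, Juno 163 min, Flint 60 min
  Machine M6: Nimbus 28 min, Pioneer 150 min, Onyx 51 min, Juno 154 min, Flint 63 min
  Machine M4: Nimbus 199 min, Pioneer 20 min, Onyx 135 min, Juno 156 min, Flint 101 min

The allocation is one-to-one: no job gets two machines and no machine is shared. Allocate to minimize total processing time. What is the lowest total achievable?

Optimal: Nimbus→Machine M1 (44 min), Pioneer→Machine M4 (20 min), Onyx→Machine M6 (51 min), Juno→Machine M7 (175 min), Flint→Machine M3 (40 min) — total 44+20+51+175+40 = 330 min.
Column-greedy (each machine in turn goes to its cheapest remaining job) gives 430 min, worse by 100.
Next-best assignment: Nimbus→Machine M6, Pioneer→Machine M4, Onyx→Machine M3, Juno→Machine M7, Flint→Machine M1 = 340 min.
Swapping Flint↔Pioneer (Flint→Machine M4 101 min, Pioneer→Machine M3 135 min) adds 176.
No other one-to-one assignment undercuts 330 min.

Minimum total: 330 min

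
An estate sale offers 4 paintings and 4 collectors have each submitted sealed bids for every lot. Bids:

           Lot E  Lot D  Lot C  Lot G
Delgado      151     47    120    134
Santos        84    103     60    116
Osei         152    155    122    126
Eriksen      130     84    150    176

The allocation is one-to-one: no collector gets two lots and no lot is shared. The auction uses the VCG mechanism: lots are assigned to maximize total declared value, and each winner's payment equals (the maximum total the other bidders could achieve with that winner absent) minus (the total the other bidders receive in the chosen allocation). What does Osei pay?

Osei pays $13.

Efficient allocation: Delgado→Lot E ($151), Santos→Lot G ($116), Osei→Lot D ($155), Eriksen→Lot C ($150); total welfare W = $572.
Osei receives Lot D at value $155, so the others get W − 155 = $417.
Without Osei: best allocation of the remaining 3 bidders over all 4 lots is Delgado→Lot E ($151), Santos→Lot D ($103), Eriksen→Lot G ($176), total $430.
VCG payment = (others' best without Osei) − (others' welfare with Osei) = 430 − 417 = $13.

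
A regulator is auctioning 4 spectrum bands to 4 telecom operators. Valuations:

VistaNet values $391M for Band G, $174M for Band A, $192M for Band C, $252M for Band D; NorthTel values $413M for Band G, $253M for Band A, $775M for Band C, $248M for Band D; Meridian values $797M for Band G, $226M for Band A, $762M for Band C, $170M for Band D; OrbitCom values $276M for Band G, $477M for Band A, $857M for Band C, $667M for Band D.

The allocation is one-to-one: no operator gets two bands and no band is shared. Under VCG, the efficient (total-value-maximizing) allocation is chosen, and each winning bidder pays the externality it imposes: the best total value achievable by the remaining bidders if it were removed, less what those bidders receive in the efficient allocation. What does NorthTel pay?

NorthTel pays $268M.

Efficient allocation: VistaNet→Band A ($174M), NorthTel→Band C ($775M), Meridian→Band G ($797M), OrbitCom→Band D ($667M); total welfare W = $2413M.
NorthTel receives Band C at value $775M, so the others get W − 775 = $1638M.
Without NorthTel: best allocation of the remaining 3 bidders over all 4 bands is VistaNet→Band D ($252M), Meridian→Band G ($797M), OrbitCom→Band C ($857M), total $1906M.
VCG payment = (others' best without NorthTel) − (others' welfare with NorthTel) = 1906 − 1638 = $268M.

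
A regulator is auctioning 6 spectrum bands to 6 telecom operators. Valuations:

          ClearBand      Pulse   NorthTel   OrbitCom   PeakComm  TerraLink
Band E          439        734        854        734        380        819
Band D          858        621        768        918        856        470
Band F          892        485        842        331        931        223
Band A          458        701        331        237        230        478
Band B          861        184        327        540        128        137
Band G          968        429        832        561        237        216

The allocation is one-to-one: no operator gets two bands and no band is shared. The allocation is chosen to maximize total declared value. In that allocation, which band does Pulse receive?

Optimal: ClearBand→Band B ($861M), Pulse→Band A ($701M), NorthTel→Band G ($832M), OrbitCom→Band D ($918M), PeakComm→Band F ($931M), TerraLink→Band E ($819M) — total 861+701+832+918+931+819 = $5062M.
Column-greedy (each band in turn goes to its best remaining operator) gives $4481M, worse by 581.
Pulse's own top band is Band E ($734M), but forcing Pulse→Band E and reassigning the rest optimally gives only $4754M — worse by 308.

Pulse receives Band A.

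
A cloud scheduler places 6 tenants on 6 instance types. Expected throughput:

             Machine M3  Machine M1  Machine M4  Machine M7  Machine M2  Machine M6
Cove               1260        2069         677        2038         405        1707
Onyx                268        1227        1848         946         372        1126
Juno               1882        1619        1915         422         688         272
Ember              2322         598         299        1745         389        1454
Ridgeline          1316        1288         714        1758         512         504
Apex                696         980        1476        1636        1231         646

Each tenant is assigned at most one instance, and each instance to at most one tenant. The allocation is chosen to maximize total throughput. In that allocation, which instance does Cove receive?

Optimal: Cove→Machine M6 (1707 ops/s), Onyx→Machine M4 (1848 ops/s), Juno→Machine M1 (1619 ops/s), Ember→Machine M3 (2322 ops/s), Ridgeline→Machine M7 (1758 ops/s), Apex→Machine M2 (1231 ops/s) — total 1707+1848+1619+2322+1758+1231 = 10485 ops/s.
Max-entry greedy (repeatedly take the single best remaining cell) gives 10421 ops/s, worse by 64.
Next-best assignment: Cove→Machine M1, Onyx→Machine M6, Juno→Machine M4, Ember→Machine M3, Ridgeline→Machine M7, Apex→Machine M2 = 10421 ops/s.
Cove's own top instance is Machine M1 (2069 ops/s), but forcing Cove→Machine M1 and reassigning the rest optimally gives only 10421 ops/s — worse by 64.

Cove receives Machine M6.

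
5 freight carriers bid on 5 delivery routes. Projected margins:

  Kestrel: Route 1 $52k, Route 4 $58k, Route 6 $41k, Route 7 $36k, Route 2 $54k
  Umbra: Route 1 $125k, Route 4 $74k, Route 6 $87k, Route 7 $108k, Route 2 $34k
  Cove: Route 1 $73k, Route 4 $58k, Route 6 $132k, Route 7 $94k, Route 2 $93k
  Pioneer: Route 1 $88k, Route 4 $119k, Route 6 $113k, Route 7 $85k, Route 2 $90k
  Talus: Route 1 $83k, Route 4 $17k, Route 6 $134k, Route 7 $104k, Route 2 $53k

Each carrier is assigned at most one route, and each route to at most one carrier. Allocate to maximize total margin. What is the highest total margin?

Max total: $534k

Optimal: Kestrel→Route 2 ($54k), Umbra→Route 1 ($125k), Cove→Route 6 ($132k), Pioneer→Route 4 ($119k), Talus→Route 7 ($104k) — total 54+125+132+119+104 = $534k.
Every other assignment is strictly worse.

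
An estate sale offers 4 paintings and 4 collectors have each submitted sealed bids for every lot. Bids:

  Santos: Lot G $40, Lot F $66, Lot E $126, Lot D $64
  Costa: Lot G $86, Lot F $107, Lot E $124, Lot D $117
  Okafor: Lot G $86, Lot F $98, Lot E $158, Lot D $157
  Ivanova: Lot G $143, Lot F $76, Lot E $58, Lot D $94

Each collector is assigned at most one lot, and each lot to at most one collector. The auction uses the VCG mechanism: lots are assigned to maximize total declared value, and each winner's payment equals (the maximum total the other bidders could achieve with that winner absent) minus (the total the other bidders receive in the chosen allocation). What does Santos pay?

Santos pays $17.

Efficient allocation: Santos→Lot E ($126), Costa→Lot F ($107), Okafor→Lot D ($157), Ivanova→Lot G ($143); total welfare W = $533.
Santos receives Lot E at value $126, so the others get W − 126 = $407.
Without Santos: best allocation of the remaining 3 bidders over all 4 lots is Costa→Lot E ($124), Okafor→Lot D ($157), Ivanova→Lot G ($143), total $424.
VCG payment = (others' best without Santos) − (others' welfare with Santos) = 424 − 407 = $17.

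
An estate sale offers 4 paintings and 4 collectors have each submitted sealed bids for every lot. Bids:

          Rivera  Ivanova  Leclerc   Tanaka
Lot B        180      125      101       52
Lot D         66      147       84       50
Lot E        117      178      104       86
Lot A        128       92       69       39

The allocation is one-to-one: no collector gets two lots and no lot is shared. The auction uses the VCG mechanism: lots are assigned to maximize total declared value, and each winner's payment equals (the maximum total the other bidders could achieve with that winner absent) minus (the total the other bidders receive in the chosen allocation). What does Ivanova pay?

Ivanova pays $15.

Efficient allocation: Rivera→Lot B ($180), Ivanova→Lot D ($147), Leclerc→Lot A ($69), Tanaka→Lot E ($86); total welfare W = $482.
Ivanova receives Lot D at value $147, so the others get W − 147 = $335.
Without Ivanova: best allocation of the remaining 3 bidders over all 4 lots is Rivera→Lot B ($180), Leclerc→Lot D ($84), Tanaka→Lot E ($86), total $350.
VCG payment = (others' best without Ivanova) − (others' welfare with Ivanova) = 350 − 335 = $15.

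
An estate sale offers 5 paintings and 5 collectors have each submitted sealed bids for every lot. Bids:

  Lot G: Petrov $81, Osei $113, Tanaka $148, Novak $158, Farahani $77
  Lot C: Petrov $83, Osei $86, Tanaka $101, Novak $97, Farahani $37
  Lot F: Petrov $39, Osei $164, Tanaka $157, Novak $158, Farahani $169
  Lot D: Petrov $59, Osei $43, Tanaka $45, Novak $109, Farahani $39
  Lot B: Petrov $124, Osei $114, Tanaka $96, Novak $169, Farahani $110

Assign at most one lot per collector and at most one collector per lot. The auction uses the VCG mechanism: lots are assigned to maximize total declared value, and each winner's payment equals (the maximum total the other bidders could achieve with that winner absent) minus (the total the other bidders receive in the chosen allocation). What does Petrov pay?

Petrov pays $60.

Efficient allocation: Petrov→Lot B ($124), Osei→Lot C ($86), Tanaka→Lot G ($148), Novak→Lot D ($109), Farahani→Lot F ($169); total welfare W = $636.
Petrov receives Lot B at value $124, so the others get W − 124 = $512.
Without Petrov: best allocation of the remaining 4 bidders over all 5 lots is Osei→Lot C ($86), Tanaka→Lot G ($148), Novak→Lot B ($169), Farahani→Lot F ($169), total $572.
VCG payment = (others' best without Petrov) − (others' welfare with Petrov) = 572 − 512 = $60.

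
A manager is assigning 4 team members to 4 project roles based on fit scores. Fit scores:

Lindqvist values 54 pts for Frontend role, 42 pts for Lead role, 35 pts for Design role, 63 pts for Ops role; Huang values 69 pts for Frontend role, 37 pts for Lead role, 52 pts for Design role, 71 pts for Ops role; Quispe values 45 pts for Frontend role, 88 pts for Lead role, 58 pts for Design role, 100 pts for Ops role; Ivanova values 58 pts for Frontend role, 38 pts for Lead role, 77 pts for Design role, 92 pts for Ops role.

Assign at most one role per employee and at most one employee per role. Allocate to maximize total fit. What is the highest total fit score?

Max total: 297 pts

Treat this as an assignment problem: match each employee to one role.
Optimal: Lindqvist→Ops role (63 pts), Huang→Frontend role (69 pts), Quispe→Lead role (88 pts), Ivanova→Design role (77 pts) — total 63+69+88+77 = 297 pts.
Max-entry greedy (repeatedly take the single best remaining cell) gives 288 pts, worse by 9.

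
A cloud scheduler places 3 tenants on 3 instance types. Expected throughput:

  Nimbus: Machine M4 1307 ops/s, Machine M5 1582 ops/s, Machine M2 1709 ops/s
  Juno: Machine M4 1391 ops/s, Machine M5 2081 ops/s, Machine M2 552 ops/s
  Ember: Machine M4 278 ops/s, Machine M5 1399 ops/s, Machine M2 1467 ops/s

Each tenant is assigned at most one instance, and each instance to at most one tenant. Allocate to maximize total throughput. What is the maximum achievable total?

Maximum total: 4855 ops/s

Optimal: Nimbus→Machine M4 (1307 ops/s), Juno→Machine M5 (2081 ops/s), Ember→Machine M2 (1467 ops/s) — total 1307+2081+1467 = 4855 ops/s.
No other one-to-one assignment exceeds 4855 ops/s.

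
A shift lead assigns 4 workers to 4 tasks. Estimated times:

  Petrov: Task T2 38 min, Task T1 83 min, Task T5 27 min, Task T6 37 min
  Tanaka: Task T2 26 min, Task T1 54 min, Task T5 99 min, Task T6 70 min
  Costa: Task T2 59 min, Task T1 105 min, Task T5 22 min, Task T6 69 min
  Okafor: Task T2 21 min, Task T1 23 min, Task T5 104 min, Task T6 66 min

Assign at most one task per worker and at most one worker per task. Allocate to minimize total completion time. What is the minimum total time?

Optimal: Petrov→Task T6 (37 min), Tanaka→Task T2 (26 min), Costa→Task T5 (22 min), Okafor→Task T1 (23 min) — total 37+26+22+23 = 108 min.
Min-entry greedy (repeatedly take the single cheapest remaining cell) gives 134 min, worse by 26.
No other one-to-one assignment undercuts 108 min.

Minimum total: 108 min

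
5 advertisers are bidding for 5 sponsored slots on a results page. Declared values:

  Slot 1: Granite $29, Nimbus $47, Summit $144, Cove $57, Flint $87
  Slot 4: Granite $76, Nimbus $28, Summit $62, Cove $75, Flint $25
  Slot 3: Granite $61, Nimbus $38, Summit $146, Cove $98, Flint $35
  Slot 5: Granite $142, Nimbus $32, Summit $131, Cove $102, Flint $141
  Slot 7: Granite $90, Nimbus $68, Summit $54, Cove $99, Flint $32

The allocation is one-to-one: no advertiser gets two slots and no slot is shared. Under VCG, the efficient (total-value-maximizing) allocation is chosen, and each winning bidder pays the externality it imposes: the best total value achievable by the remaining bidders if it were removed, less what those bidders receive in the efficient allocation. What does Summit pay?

Summit pays $12.

Efficient allocation: Granite→Slot 4 ($76), Nimbus→Slot 7 ($68), Summit→Slot 1 ($144), Cove→Slot 3 ($98), Flint→Slot 5 ($141); total welfare W = $527.
Summit receives Slot 1 at value $144, so the others get W − 144 = $383.
Without Summit: best allocation of the remaining 4 bidders over all 5 slots is Granite→Slot 5 ($142), Nimbus→Slot 7 ($68), Cove→Slot 3 ($98), Flint→Slot 1 ($87), total $395.
VCG payment = (others' best without Summit) − (others' welfare with Summit) = 395 − 383 = $12.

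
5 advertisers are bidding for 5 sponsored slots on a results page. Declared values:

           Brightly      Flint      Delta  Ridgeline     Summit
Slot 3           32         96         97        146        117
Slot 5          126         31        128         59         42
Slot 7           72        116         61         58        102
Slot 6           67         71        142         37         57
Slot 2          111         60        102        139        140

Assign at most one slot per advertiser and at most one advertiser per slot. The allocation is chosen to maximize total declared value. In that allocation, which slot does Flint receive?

Treat this as an assignment problem: match each advertiser to one slot.
Optimal: Brightly→Slot 5 ($126), Flint→Slot 7 ($116), Delta→Slot 6 ($142), Ridgeline→Slot 3 ($146), Summit→Slot 2 ($140) — total 126+116+142+146+140 = $670.
Column-greedy (each slot in turn goes to its best remaining advertiser) gives $597, worse by 73.
Next-best assignment: Brightly→Slot 5, Flint→Slot 7, Delta→Slot 6, Ridgeline→Slot 2, Summit→Slot 3 = $640.
No other one-to-one assignment exceeds $670.

Flint receives Slot 7.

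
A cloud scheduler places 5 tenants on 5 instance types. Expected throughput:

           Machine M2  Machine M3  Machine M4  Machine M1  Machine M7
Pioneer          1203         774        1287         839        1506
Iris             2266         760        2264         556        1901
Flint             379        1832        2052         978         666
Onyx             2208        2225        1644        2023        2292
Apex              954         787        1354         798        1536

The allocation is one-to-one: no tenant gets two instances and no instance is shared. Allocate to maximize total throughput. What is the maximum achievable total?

Treat this as an assignment problem: match each tenant to one instance.
Optimal: Pioneer→Machine M7 (1506 ops/s), Iris→Machine M2 (2266 ops/s), Flint→Machine M3 (1832 ops/s), Onyx→Machine M1 (2023 ops/s), Apex→Machine M4 (1354 ops/s) — total 1506+2266+1832+2023+1354 = 8981 ops/s.
Swapping Flint↔Onyx (Flint→Machine M1 978 ops/s, Onyx→Machine M3 2225 ops/s) loses 652.

Max total: 8981 ops/s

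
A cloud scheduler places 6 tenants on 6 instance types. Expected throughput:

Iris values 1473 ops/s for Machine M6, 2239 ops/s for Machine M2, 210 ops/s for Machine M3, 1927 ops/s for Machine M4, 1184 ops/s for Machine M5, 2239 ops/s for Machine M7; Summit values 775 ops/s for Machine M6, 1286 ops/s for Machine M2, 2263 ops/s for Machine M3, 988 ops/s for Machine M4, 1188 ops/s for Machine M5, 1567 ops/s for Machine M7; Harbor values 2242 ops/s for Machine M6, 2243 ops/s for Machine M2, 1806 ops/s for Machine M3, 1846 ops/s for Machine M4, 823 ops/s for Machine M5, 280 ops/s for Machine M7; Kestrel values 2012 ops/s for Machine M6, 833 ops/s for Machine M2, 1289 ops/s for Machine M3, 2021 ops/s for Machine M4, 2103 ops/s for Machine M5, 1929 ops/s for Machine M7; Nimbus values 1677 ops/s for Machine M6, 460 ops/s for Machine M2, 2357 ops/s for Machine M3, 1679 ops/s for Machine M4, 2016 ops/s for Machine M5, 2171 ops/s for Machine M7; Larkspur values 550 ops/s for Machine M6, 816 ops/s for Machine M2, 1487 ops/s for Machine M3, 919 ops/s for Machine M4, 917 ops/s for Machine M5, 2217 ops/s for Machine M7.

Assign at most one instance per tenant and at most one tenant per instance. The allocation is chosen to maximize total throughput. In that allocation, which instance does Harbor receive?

Optimal: Iris→Machine M2 (2239 ops/s), Summit→Machine M3 (2263 ops/s), Harbor→Machine M6 (2242 ops/s), Kestrel→Machine M4 (2021 ops/s), Nimbus→Machine M5 (2016 ops/s), Larkspur→Machine M7 (2217 ops/s) — total 2239+2263+2242+2021+2016+2217 = 12998 ops/s.
Row-greedy (each tenant in turn takes its best remaining instance) gives 11937 ops/s, worse by 1061.
Swapping Iris↔Harbor (Iris→Machine M6 1473 ops/s, Harbor→Machine M2 2243 ops/s) loses 765.
Harbor's own top instance is Machine M2 (2243 ops/s), but forcing Harbor→Machine M2 and reassigning the rest optimally gives only 12678 ops/s — worse by 320.

Harbor receives Machine M6.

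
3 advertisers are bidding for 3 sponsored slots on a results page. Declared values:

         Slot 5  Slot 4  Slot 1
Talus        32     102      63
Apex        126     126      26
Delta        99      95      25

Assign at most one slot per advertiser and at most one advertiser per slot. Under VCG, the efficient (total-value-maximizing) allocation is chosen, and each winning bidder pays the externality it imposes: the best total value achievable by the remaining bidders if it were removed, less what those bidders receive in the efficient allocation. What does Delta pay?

Delta pays $39.

Efficient allocation: Talus→Slot 1 ($63), Apex→Slot 4 ($126), Delta→Slot 5 ($99); total welfare W = $288.
Delta receives Slot 5 at value $99, so the others get W − 99 = $189.
Without Delta: best allocation of the remaining 2 bidders over all 3 slots is Talus→Slot 4 ($102), Apex→Slot 5 ($126), total $228.
VCG payment = (others' best without Delta) − (others' welfare with Delta) = 228 − 189 = $39.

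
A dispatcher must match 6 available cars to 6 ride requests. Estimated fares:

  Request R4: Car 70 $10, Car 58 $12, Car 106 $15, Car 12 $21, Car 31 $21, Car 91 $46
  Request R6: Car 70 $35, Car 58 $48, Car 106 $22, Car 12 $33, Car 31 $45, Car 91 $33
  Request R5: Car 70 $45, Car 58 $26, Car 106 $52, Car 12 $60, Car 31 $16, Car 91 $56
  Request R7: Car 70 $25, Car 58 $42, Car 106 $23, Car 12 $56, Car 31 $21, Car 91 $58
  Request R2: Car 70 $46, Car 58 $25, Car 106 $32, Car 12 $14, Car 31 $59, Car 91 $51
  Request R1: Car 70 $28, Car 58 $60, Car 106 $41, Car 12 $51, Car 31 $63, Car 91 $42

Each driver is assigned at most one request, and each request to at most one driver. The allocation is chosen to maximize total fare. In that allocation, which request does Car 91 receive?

Car 91 receives Request R4.

Optimal: Car 70→Request R2 ($46), Car 58→Request R6 ($48), Car 106→Request R5 ($52), Car 12→Request R7 ($56), Car 31→Request R1 ($63), Car 91→Request R4 ($46) — total 46+48+52+56+63+46 = $311.
Max-entry greedy (repeatedly take the single best remaining cell) gives $290, worse by 21.
Next-best assignment: Car 70→Request R6, Car 58→Request R1, Car 106→Request R5, Car 12→Request R7, Car 31→Request R2, Car 91→Request R4 = $308.
No other one-to-one assignment exceeds $311.
Car 91's own top request is Request R7 ($58), but forcing Car 91→Request R7 and reassigning the rest optimally gives only $290 — worse by 21.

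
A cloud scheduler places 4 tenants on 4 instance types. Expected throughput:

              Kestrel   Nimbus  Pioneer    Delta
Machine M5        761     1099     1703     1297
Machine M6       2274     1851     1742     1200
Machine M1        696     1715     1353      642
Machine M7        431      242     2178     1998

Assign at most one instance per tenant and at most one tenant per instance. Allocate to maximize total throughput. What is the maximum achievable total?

Maximum total: 7690 ops/s

Optimal: Kestrel→Machine M6 (2274 ops/s), Nimbus→Machine M1 (1715 ops/s), Pioneer→Machine M5 (1703 ops/s), Delta→Machine M7 (1998 ops/s) — total 2274+1715+1703+1998 = 7690 ops/s.
Row-greedy (each tenant in turn takes its best remaining instance) gives 7464 ops/s, worse by 226.
Every other assignment is strictly worse.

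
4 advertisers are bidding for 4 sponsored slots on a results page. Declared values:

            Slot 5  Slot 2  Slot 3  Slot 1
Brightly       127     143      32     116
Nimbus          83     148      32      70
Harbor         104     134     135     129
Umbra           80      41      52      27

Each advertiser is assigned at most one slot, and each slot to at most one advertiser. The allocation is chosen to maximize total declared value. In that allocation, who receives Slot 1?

Optimal: Brightly→Slot 1 ($116), Nimbus→Slot 2 ($148), Harbor→Slot 3 ($135), Umbra→Slot 5 ($80) — total 116+148+135+80 = $479.
Column-greedy (each slot in turn goes to its best remaining advertiser) gives $437, worse by 42.
Next-best assignment: Brightly→Slot 5, Nimbus→Slot 2, Harbor→Slot 1, Umbra→Slot 3 = $456.
No other one-to-one assignment exceeds $479.
Brightly's own top slot is Slot 2 ($143), but forcing Brightly→Slot 2 and reassigning the rest optimally gives only $428 — worse by 51.

Brightly receives Slot 1.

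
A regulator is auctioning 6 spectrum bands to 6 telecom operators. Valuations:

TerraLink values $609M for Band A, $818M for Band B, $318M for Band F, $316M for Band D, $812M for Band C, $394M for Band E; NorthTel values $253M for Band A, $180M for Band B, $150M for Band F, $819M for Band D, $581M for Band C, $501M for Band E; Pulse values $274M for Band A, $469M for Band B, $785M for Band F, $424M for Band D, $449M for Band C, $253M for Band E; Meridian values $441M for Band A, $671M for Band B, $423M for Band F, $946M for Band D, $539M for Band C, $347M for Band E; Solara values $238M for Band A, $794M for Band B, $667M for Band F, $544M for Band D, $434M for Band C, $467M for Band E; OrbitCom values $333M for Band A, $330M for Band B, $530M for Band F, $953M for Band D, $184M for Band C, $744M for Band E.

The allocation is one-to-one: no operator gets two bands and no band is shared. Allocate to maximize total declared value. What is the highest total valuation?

Maximum total: $4459M

Optimal: TerraLink→Band A ($609M), NorthTel→Band C ($581M), Pulse→Band F ($785M), Meridian→Band D ($946M), Solara→Band B ($794M), OrbitCom→Band E ($744M) — total 609+581+785+946+794+744 = $4459M.
Row-greedy (each operator in turn takes its best remaining band) gives $3761M, worse by 698.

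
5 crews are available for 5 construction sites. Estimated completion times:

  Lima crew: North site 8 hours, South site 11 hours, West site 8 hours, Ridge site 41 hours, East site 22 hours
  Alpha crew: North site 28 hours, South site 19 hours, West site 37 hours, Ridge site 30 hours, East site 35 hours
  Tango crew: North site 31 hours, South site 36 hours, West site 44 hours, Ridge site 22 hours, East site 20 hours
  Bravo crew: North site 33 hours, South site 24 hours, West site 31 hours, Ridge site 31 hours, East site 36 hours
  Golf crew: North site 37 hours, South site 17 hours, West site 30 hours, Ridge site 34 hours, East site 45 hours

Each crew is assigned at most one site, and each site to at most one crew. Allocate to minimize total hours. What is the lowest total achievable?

Min total: 104 hours

Optimal: Lima crew→West site (8 hours), Alpha crew→North site (28 hours), Tango crew→East site (20 hours), Bravo crew→Ridge site (31 hours), Golf crew→South site (17 hours) — total 8+28+20+31+17 = 104 hours.
Min-entry greedy (repeatedly take the single cheapest remaining cell) gives 106 hours, worse by 2.
Next-best assignment: Lima crew→North site, Alpha crew→Ridge site, Tango crew→East site, Bravo crew→West site, Golf crew→South site = 106 hours.
Swapping Lima crew↔Tango crew (Lima crew→East site 22 hours, Tango crew→West site 44 hours) adds 38.
Every other assignment is strictly worse.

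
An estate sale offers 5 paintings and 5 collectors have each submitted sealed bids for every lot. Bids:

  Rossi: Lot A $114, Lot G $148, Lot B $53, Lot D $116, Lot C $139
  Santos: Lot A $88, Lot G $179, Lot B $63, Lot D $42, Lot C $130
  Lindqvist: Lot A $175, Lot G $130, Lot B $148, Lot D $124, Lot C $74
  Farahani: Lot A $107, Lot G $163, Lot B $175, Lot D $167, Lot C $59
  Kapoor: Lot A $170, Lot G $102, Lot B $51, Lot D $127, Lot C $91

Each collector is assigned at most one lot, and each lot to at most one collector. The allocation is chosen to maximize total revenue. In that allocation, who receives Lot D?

Optimal: Rossi→Lot C ($139), Santos→Lot G ($179), Lindqvist→Lot B ($148), Farahani→Lot D ($167), Kapoor→Lot A ($170) — total 139+179+148+167+170 = $803.
Max-entry greedy (repeatedly take the single best remaining cell) gives $795, worse by 8.
Every other assignment is strictly worse.
Farahani's own top lot is Lot B ($175), but forcing Farahani→Lot B and reassigning the rest optimally gives only $795 — worse by 8.

Farahani receives Lot D.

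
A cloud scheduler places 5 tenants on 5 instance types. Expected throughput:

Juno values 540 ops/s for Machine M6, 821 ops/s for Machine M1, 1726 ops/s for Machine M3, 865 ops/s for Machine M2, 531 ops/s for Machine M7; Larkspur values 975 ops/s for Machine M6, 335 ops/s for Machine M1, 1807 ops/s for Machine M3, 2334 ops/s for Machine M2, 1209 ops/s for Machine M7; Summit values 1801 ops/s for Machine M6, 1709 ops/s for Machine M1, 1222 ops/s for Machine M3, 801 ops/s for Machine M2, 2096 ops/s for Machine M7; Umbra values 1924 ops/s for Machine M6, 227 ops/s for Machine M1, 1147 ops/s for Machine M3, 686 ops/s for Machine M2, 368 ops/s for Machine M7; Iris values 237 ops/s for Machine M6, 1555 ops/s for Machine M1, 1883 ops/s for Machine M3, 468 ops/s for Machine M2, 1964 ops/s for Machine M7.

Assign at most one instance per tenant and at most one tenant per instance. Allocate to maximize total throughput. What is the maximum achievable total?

Optimal: Juno→Machine M3 (1726 ops/s), Larkspur→Machine M2 (2334 ops/s), Summit→Machine M1 (1709 ops/s), Umbra→Machine M6 (1924 ops/s), Iris→Machine M7 (1964 ops/s) — total 1726+2334+1709+1924+1964 = 9657 ops/s.
Max-entry greedy (repeatedly take the single best remaining cell) gives 9058 ops/s, worse by 599.
Next-best assignment: Juno→Machine M3, Larkspur→Machine M2, Summit→Machine M7, Umbra→Machine M6, Iris→Machine M1 = 9635 ops/s.

Max total: 9657 ops/s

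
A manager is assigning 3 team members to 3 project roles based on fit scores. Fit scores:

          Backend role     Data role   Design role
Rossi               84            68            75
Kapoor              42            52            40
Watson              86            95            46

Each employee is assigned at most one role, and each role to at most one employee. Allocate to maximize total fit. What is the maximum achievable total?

Optimal: Rossi→Backend role (84 pts), Kapoor→Design role (40 pts), Watson→Data role (95 pts) — total 84+40+95 = 219 pts.
Row-greedy (each employee in turn takes its best remaining role) gives 182 pts, worse by 37.
Next-best assignment: Rossi→Design role, Kapoor→Data role, Watson→Backend role = 213 pts.
No other one-to-one assignment exceeds 219 pts.

Max total: 219 pts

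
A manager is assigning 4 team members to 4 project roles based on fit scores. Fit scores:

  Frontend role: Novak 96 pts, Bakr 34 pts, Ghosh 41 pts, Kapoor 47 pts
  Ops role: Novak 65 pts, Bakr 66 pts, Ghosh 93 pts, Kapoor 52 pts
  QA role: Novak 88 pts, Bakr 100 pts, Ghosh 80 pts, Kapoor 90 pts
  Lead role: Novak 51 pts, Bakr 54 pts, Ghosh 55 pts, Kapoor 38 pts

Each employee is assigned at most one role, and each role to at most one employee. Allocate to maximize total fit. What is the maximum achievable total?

Max total: 333 pts

Optimal: Novak→Frontend role (96 pts), Bakr→Lead role (54 pts), Ghosh→Ops role (93 pts), Kapoor→QA role (90 pts) — total 96+54+93+90 = 333 pts.
Column-greedy (each role in turn goes to its best remaining employee) gives 327 pts, worse by 6.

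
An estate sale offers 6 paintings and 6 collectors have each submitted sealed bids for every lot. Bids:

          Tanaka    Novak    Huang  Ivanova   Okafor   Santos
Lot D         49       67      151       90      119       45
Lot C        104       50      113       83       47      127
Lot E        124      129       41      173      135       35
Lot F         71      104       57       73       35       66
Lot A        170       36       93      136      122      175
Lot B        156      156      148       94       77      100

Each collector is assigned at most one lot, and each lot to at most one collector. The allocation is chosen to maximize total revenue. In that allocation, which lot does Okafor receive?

Optimal: Tanaka→Lot A ($170), Novak→Lot F ($104), Huang→Lot B ($148), Ivanova→Lot E ($173), Okafor→Lot D ($119), Santos→Lot C ($127) — total 170+104+148+173+119+127 = $841.
Row-greedy (each collector in turn takes its best remaining lot) gives $763, worse by 78.
Okafor's own top lot is Lot E ($135), but forcing Okafor→Lot E and reassigning the rest optimally gives only $812 — worse by 29.

Okafor receives Lot D.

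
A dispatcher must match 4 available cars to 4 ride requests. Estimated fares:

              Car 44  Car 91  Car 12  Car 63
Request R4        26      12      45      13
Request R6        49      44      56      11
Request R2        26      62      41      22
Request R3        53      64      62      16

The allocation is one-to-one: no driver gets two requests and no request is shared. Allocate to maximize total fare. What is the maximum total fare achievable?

Max total: $186

Optimal: Car 44→Request R6 ($49), Car 91→Request R2 ($62), Car 12→Request R3 ($62), Car 63→Request R4 ($13) — total 49+62+62+13 = $186.
Column-greedy (each request in turn goes to its best remaining driver) gives $172, worse by 14.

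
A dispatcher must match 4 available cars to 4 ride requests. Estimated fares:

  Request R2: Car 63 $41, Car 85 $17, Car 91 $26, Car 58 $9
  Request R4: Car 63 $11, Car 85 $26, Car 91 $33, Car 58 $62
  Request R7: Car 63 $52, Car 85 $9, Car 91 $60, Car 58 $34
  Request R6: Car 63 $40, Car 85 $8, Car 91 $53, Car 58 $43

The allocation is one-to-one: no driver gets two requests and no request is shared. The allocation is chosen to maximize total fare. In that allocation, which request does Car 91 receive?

Optimal: Car 63→Request R7 ($52), Car 85→Request R2 ($17), Car 91→Request R6 ($53), Car 58→Request R4 ($62) — total 52+17+53+62 = $184.
Column-greedy (each request in turn goes to its best remaining driver) gives $171, worse by 13.
Next-best assignment: Car 63→Request R6, Car 85→Request R2, Car 91→Request R7, Car 58→Request R4 = $179.
Every other assignment is strictly worse.
Car 91's own top request is Request R7 ($60), but forcing Car 91→Request R7 and reassigning the rest optimally gives only $179 — worse by 5.

Car 91 receives Request R6.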